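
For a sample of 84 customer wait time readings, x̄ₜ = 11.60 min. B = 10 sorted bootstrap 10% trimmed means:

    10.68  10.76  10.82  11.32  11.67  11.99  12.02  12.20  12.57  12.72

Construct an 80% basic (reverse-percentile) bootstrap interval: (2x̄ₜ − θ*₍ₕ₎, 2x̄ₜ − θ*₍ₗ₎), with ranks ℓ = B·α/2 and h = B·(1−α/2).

(10.63, 12.52)

Percentile endpoints at ranks 1 and 9: θ*₍1₎ = 10.68, θ*₍9₎ = 12.57.
Basic interval reflects these around x̄ₜ:
  lower = 2 × 11.60 − 12.57 = 10.63
  upper = 2 × 11.60 − 10.68 = 12.52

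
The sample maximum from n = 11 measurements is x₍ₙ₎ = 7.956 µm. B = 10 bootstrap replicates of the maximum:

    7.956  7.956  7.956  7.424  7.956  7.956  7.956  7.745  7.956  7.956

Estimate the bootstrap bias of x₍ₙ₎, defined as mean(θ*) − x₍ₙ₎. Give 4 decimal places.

bias = −0.0743

mean(θ*) = (7.956 + 7.956 + 7.956 + 7.424 + 7.956 + 7.956 + 7.956 + 7.745 + 7.956 + 7.956) / 10 = 7.88170
bias = 7.88170 − 7.956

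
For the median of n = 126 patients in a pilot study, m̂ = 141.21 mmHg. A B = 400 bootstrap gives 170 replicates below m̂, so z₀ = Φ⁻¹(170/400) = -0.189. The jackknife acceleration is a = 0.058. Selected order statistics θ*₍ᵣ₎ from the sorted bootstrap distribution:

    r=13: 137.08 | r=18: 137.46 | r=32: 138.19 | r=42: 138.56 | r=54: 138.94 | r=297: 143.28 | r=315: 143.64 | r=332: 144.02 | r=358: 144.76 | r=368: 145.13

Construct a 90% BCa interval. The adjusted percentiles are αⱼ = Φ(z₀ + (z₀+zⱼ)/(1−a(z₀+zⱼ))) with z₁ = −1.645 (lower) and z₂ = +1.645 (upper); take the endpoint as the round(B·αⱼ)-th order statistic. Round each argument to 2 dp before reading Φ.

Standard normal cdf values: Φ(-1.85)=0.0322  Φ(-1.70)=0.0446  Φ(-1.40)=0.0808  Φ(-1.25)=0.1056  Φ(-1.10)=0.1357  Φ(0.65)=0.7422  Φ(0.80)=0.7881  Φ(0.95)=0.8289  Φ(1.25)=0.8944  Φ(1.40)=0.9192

(137.08, 145.13)

Lower: z₀ + z₁ = -0.189 + (-1.645) = -1.834; 1 − a(z₀+z₁) = 1 − (0.058)(-1.834) = 1.1064; argument = -0.189 + (-1.834)/1.1064 = -1.8467 → -1.85.
α₁ = Φ(-1.85) = 0.0322; rank = round(400 × 0.0322) = 13; θ*₍13₎ = 137.08.
Upper: z₀ + z₂ = 1.456; 1 − a(z₀+z₂) = 0.9156; argument = 1.4013 → 1.40; α₂ = 0.9192; rank = 368; θ*₍368₎ = 145.13.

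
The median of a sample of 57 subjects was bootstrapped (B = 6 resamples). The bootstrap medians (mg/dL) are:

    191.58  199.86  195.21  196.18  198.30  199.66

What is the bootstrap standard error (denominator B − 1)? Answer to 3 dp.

Bootstrap SE is the standard deviation of the 6 replicate medians.
Mean of replicates: (191.58 + 199.86 + 195.21 + 196.18 + 198.30 + 199.66) / 6 = 1180.7900 / 6 = 196.7983
Sum of squared deviations: (−5.2183)² + (+3.0617)² + (−1.5883)² + (−0.6183)² + (+1.5017)² + (+2.8617)² = 49.9541
Variance = 49.9541 / 5 = 9.9908
SE* = √9.9908

SE* = 3.161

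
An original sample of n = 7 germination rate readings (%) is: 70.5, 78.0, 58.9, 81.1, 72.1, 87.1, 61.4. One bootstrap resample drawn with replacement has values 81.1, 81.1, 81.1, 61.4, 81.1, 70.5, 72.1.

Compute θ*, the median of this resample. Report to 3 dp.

Sorted: 61.4, 70.5, 72.1, 81.1, 81.1, 81.1, 81.1
Median = middle value = 81.100

θ* = 81.100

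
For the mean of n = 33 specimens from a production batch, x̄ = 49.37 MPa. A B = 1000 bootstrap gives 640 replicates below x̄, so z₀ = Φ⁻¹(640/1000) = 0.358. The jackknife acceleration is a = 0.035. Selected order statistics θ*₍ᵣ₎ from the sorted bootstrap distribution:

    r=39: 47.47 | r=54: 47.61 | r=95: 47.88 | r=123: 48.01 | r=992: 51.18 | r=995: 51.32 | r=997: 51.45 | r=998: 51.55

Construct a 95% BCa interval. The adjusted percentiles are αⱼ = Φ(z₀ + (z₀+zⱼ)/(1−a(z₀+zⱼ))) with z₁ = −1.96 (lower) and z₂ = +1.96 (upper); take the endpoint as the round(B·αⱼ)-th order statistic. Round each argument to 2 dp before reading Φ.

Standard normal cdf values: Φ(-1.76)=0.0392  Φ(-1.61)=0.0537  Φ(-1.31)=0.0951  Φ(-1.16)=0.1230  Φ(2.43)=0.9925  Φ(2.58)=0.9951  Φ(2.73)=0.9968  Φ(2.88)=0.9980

(48.01, 51.55)

Lower: z₀ + z₁ = 0.358 + (-1.960) = -1.602; 1 − a(z₀+z₁) = 1 − (0.035)(-1.602) = 1.0561; argument = 0.358 + (-1.602)/1.0561 = -1.1589 → -1.16.
α₁ = Φ(-1.16) = 0.1230; rank = round(1000 × 0.1230) = 123; θ*₍123₎ = 48.01.
Upper: z₀ + z₂ = 2.318; 1 − a(z₀+z₂) = 0.9189; argument = 2.8807 → 2.88; α₂ = 0.9980; rank = 998; θ*₍998₎ = 51.55.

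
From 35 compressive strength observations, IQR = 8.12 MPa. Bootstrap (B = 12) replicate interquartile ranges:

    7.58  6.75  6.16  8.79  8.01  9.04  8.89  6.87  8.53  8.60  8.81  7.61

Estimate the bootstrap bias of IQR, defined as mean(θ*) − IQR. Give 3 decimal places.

bias = −0.150

mean(θ*) = (7.58 + 6.75 + 6.16 + 8.79 + 8.01 + 9.04 + 8.89 + 6.87 + 8.53 + 8.60 + 8.81 + 7.61) / 12 = 7.9700
bias = 7.9700 − 8.12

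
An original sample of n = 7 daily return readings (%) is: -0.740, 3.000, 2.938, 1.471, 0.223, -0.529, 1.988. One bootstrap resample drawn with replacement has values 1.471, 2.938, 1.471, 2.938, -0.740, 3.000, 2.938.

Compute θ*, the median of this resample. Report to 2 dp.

Sorted: -0.740, 1.471, 1.471, 2.938, 2.938, 2.938, 3.000
Median = middle value = 2.94

θ* = 2.94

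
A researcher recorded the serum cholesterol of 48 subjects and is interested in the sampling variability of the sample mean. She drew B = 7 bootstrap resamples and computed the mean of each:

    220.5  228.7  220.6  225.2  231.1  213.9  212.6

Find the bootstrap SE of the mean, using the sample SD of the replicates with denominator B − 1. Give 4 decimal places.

Bootstrap SE is the standard deviation of the 7 replicate means.
Mean of replicates: (220.5 + 228.7 + 220.6 + 225.2 + 231.1 + 213.9 + 212.6) / 7 = 1552.60000 / 7 = 221.80000
Sum of squared deviations: (−1.30000)² + (+6.90000)² + (−1.20000)² + (+3.40000)² + (+9.30000)² + (−7.90000)² + (−9.20000)² = 295.84000
Variance = 295.84000 / 6 = 49.30667
SE* = √49.30667

SE* = 7.0219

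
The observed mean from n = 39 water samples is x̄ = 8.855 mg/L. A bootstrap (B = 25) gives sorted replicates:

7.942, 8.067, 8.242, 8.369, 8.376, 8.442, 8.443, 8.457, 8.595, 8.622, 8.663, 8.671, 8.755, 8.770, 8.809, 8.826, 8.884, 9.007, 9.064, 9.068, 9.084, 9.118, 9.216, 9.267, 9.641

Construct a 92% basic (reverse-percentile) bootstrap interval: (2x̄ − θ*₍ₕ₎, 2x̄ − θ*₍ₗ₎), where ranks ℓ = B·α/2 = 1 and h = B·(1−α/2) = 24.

(8.443, 9.768)

Percentile endpoints at ranks 1 and 24: θ*₍1₎ = 7.942, θ*₍24₎ = 9.267.
Basic interval reflects these around x̄:
  lower = 2 × 8.855 − 9.267 = 8.443
  upper = 2 × 8.855 − 7.942 = 9.768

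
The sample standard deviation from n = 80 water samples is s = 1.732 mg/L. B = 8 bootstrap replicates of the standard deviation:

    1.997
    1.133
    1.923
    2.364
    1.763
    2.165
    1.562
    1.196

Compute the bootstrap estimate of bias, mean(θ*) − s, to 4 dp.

mean(θ*) = (1.997 + 1.133 + 1.923 + 2.364 + 1.763 + 2.165 + 1.562 + 1.196) / 8 = 1.76287
bias = 1.76287 − 1.732

bias = +0.0309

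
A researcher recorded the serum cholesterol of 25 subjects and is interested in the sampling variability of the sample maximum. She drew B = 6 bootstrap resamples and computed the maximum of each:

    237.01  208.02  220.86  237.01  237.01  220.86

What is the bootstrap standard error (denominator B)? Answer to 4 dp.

SE* = 11.0754

Bootstrap SE is the standard deviation of the 6 replicate maximums.
Mean of replicates: (237.01 + 208.02 + 220.86 + 237.01 + 237.01 + 220.86) / 6 = 1360.77000 / 6 = 226.79500
Sum of squared deviations: (+10.21500)² + (−18.77500)² + (−5.93500)² + (+10.21500)² + (+10.21500)² + (−5.93500)² = 735.98775
Variance = 735.98775 / 6 = 122.66462
SE* = √122.66462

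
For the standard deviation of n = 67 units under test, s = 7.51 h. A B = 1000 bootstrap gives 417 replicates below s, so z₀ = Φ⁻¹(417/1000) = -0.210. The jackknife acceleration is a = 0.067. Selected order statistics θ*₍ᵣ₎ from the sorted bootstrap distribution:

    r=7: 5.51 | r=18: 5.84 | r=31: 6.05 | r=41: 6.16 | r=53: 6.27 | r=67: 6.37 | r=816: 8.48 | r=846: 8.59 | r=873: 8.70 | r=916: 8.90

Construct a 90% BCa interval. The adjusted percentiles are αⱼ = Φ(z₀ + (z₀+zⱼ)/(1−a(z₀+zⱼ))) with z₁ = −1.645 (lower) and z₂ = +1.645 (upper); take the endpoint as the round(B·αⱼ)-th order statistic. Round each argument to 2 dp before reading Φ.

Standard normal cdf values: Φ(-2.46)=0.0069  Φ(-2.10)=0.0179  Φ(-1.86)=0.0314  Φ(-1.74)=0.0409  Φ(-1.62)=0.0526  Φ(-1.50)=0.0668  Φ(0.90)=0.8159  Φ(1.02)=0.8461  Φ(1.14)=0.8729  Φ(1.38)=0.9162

Lower: z₀ + z₁ = -0.210 + (-1.645) = -1.855; 1 − a(z₀+z₁) = 1 − (0.067)(-1.855) = 1.1243; argument = -0.210 + (-1.855)/1.1243 = -1.8599 → -1.86.
α₁ = Φ(-1.86) = 0.0314; rank = round(1000 × 0.0314) = 31; θ*₍31₎ = 6.05.
Upper: z₀ + z₂ = 1.435; 1 − a(z₀+z₂) = 0.9039; argument = 1.3776 → 1.38; α₂ = 0.9162; rank = 916; θ*₍916₎ = 8.90.

(6.05, 8.90)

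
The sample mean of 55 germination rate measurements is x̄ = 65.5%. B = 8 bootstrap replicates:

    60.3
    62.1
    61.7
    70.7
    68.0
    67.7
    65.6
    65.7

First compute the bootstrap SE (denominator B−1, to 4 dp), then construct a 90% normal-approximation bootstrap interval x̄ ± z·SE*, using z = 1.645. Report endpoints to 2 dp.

(59.58, 71.42)

Mean of replicates = 65.2250; sum of squared deviations = 90.6150; SE* = √(90.6150/7) = 3.5979
Margin = 1.645 × 3.5979 = 5.919
Interval: 65.5 ± 5.919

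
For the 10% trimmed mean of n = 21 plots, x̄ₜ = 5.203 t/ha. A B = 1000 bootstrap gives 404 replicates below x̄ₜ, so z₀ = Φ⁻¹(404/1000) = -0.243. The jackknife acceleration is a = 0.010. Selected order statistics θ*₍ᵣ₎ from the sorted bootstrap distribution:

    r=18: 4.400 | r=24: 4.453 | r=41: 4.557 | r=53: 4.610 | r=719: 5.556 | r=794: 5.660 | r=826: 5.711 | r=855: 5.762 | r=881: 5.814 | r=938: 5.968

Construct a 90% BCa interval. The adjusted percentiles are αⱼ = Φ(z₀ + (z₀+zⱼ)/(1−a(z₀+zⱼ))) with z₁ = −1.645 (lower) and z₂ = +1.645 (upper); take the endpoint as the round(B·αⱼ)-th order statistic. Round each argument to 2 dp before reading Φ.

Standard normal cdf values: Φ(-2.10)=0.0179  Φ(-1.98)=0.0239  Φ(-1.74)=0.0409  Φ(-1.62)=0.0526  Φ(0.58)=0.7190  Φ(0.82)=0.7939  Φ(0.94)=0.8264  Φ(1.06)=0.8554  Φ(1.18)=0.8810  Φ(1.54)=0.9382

Lower: z₀ + z₁ = -0.243 + (-1.645) = -1.888; 1 − a(z₀+z₁) = 1 − (0.010)(-1.888) = 1.0189; argument = -0.243 + (-1.888)/1.0189 = -2.0960 → -2.10.
α₁ = Φ(-2.10) = 0.0179; rank = round(1000 × 0.0179) = 18; θ*₍18₎ = 4.400.
Upper: z₀ + z₂ = 1.402; 1 − a(z₀+z₂) = 0.9860; argument = 1.1789 → 1.18; α₂ = 0.8810; rank = 881; θ*₍881₎ = 5.814.

(4.400, 5.814)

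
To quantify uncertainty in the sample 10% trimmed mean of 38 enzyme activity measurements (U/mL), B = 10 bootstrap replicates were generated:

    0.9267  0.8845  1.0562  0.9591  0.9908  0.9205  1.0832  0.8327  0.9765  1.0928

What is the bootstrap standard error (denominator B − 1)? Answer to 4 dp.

Bootstrap SE is the standard deviation of the 10 replicate 10% trimmed means.
Mean of replicates: (0.9267 + 0.8845 + 1.0562 + 0.9591 + 0.9908 + 0.9205 + 1.0832 + 0.8327 + 0.9765 + 1.0928) / 10 = 9.723000 / 10 = 0.972300
Sum of squared deviations: (−0.045600)² + (−0.087800)² + (+0.083900)² + (−0.013200)² + (+0.018500)² + (−0.051800)² + (+0.110900)² + (−0.139600)² + (+0.004200)² + (+0.120500)² = 0.066352
Variance = 0.066352 / 9 = 0.007372
SE* = √0.007372

SE* = 0.0859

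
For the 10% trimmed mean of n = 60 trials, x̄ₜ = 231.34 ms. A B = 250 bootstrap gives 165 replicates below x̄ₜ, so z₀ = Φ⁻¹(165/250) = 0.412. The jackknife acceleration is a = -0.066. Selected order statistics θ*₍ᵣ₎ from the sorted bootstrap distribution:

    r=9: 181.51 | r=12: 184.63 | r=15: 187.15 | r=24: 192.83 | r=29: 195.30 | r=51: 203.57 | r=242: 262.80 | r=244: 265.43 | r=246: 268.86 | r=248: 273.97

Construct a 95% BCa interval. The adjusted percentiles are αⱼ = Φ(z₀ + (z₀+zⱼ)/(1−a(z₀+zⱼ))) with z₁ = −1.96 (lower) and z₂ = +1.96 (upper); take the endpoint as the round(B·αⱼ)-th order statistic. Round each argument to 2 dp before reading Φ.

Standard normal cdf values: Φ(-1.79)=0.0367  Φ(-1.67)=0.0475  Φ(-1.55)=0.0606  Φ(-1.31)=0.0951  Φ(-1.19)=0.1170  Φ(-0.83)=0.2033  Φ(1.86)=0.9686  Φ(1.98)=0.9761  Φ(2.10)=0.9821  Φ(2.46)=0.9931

(192.83, 273.97)

Lower: z₀ + z₁ = 0.412 + (-1.960) = -1.548; 1 − a(z₀+z₁) = 1 − (-0.066)(-1.548) = 0.8978; argument = 0.412 + (-1.548)/0.8978 = -1.3122 → -1.31.
α₁ = Φ(-1.31) = 0.0951; rank = round(250 × 0.0951) = 24; θ*₍24₎ = 192.83.
Upper: z₀ + z₂ = 2.372; 1 − a(z₀+z₂) = 1.1566; argument = 2.4629 → 2.46; α₂ = 0.9931; rank = 248; θ*₍248₎ = 273.97.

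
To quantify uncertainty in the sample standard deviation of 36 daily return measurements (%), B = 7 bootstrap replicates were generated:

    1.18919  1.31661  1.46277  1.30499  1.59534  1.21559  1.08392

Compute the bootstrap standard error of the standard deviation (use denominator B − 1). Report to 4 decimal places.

Bootstrap SE is the standard deviation of the 7 replicate standard deviations.
Mean of replicates: (1.18919 + 1.31661 + 1.46277 + 1.30499 + 1.59534 + 1.21559 + 1.08392) / 7 = 9.168410 / 7 = 1.309773
Sum of squared deviations: (−0.120583)² + (+0.006837)² + (+0.152997)² + (−0.004783)² + (+0.285567)² + (−0.094183)² + (−0.225853)² = 0.179446
Variance = 0.179446 / 6 = 0.029908
SE* = √0.029908

SE* = 0.1729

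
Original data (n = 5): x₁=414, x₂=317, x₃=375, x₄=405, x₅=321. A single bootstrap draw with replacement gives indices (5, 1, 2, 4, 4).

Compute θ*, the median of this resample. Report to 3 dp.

Resample values: 321, 414, 317, 405, 405.
Sorted: 317, 321, 405, 405, 414
Median = middle value = 405.000

θ* = 405.000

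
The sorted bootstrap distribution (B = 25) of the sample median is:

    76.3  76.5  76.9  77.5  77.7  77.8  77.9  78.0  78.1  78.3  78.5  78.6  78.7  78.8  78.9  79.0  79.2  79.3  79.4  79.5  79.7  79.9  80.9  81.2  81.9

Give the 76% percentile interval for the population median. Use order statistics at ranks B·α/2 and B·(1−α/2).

(76.9, 79.9)

α = 0.24; lower rank = 25 × 0.120 = 3; upper rank = 25 × 0.880 = 22.
The 3rd smallest replicate is 76.9; the 22nd is 79.9.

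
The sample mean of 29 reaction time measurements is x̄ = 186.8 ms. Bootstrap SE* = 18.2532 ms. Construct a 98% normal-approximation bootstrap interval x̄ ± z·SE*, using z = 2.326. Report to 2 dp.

(144.34, 229.26)

Margin = 2.326 × 18.2532 = 42.457
Interval: 186.8 ± 42.457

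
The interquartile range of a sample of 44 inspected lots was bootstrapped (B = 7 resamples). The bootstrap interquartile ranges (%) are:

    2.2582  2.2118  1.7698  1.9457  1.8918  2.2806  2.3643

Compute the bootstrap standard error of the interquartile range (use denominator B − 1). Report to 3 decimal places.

Bootstrap SE is the standard deviation of the 7 replicate interquartile ranges.
Mean of replicates: (2.2582 + 2.2118 + 1.7698 + 1.9457 + 1.8918 + 2.2806 + 2.3643) / 7 = 14.72220 / 7 = 2.10317
Sum of squared deviations: (+0.15503)² + (+0.10863)² + (−0.33337)² + (−0.15747)² + (−0.21137)² + (+0.17743)² + (+0.26113)² = 0.31611
Variance = 0.31611 / 6 = 0.05269
SE* = √0.05269

SE* = 0.230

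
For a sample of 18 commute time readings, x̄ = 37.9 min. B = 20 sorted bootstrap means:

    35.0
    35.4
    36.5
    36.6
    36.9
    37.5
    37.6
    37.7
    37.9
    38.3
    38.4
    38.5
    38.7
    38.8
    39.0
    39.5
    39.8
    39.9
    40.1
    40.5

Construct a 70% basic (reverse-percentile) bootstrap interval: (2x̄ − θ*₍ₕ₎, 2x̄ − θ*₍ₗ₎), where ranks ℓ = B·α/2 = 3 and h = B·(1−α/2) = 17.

(36.0, 39.3)

Percentile endpoints at ranks 3 and 17: θ*₍3₎ = 36.5, θ*₍17₎ = 39.8.
Basic interval reflects these around x̄:
  lower = 2 × 37.9 − 39.8 = 36.0
  upper = 2 × 37.9 − 36.5 = 39.3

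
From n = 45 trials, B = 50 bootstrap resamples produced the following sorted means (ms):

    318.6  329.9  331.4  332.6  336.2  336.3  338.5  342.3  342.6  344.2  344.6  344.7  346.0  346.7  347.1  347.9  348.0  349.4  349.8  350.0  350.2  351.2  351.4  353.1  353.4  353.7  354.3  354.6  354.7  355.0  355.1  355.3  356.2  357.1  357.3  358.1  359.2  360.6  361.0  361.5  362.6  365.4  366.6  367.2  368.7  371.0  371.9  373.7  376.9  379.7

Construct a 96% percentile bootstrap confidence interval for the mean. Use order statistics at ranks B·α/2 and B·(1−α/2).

α = 0.04; lower rank = 50 × 0.020 = 1; upper rank = 50 × 0.980 = 49.
The 1st smallest replicate is 318.6; the 49th is 376.9.

(318.6, 376.9)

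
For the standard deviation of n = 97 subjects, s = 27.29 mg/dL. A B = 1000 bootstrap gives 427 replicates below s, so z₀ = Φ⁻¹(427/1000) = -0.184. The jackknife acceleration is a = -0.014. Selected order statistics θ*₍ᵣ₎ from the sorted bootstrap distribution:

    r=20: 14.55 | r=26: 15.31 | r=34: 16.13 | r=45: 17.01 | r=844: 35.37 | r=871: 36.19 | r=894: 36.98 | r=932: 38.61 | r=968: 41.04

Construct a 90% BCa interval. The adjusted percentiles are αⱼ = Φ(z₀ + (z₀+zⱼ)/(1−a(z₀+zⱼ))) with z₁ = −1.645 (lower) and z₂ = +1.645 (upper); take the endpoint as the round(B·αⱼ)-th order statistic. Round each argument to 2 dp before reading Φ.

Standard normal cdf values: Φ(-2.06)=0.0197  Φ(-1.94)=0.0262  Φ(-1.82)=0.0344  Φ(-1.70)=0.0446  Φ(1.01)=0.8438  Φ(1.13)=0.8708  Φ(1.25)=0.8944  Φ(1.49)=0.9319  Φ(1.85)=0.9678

Lower: z₀ + z₁ = -0.184 + (-1.645) = -1.829; 1 − a(z₀+z₁) = 1 − (-0.014)(-1.829) = 0.9744; argument = -0.184 + (-1.829)/0.9744 = -2.0611 → -2.06.
α₁ = Φ(-2.06) = 0.0197; rank = round(1000 × 0.0197) = 20; θ*₍20₎ = 14.55.
Upper: z₀ + z₂ = 1.461; 1 − a(z₀+z₂) = 1.0205; argument = 1.2477 → 1.25; α₂ = 0.8944; rank = 894; θ*₍894₎ = 36.98.

(14.55, 36.98)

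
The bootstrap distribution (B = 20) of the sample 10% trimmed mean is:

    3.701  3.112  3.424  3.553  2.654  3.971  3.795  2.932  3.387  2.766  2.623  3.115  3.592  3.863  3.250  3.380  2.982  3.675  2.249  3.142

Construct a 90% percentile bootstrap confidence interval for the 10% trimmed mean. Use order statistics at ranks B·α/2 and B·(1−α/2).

Sorted replicates: 2.249, 2.623, 2.654, 2.766, 2.932, 2.982, 3.112, 3.115, 3.142, 3.250, 3.380, 3.387, 3.424, 3.553, 3.592, 3.675, 3.701, 3.795, 3.863, 3.971
α = 0.10; lower rank = 20 × 0.050 = 1; upper rank = 20 × 0.950 = 19.
The 1st smallest replicate is 2.249; the 19th is 3.863.

(2.249, 3.863)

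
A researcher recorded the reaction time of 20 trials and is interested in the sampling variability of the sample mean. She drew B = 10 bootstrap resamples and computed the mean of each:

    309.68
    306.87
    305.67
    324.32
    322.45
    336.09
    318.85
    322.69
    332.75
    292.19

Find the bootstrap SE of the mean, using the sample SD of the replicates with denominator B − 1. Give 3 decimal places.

SE* = 13.464

Bootstrap SE is the standard deviation of the 10 replicate means.
Mean of replicates: (309.68 + 306.87 + 305.67 + 324.32 + 322.45 + 336.09 + 318.85 + 322.69 + 332.75 + 292.19) / 10 = 3171.5600 / 10 = 317.1560
Sum of squared deviations: (−7.4760)² + (−10.2860)² + (−11.4860)² + (+7.1640)² + (+5.2940)² + (+18.9340)² + (+1.6940)² + (+5.5340)² + (+15.5940)² + (−24.9660)² = 1631.4350
Variance = 1631.4350 / 9 = 181.2706
SE* = √181.2706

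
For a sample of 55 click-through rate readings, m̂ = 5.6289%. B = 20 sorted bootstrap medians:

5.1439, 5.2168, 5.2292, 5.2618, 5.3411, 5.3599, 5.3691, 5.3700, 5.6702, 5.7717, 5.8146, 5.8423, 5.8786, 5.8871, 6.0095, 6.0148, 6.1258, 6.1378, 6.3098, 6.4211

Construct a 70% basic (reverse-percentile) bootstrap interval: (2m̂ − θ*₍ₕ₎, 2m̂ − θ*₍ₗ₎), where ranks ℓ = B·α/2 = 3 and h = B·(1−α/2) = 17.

Percentile endpoints at ranks 3 and 17: θ*₍3₎ = 5.2292, θ*₍17₎ = 6.1258.
Basic interval reflects these around m̂:
  lower = 2 × 5.6289 − 6.1258 = 5.1320
  upper = 2 × 5.6289 − 5.2292 = 6.0286

(5.1320, 6.0286)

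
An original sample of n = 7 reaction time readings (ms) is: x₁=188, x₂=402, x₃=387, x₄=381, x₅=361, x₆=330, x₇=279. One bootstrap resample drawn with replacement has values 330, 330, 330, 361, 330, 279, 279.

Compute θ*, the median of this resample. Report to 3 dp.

Sorted: 279, 279, 330, 330, 330, 330, 361
Median = middle value = 330.000

θ* = 330.000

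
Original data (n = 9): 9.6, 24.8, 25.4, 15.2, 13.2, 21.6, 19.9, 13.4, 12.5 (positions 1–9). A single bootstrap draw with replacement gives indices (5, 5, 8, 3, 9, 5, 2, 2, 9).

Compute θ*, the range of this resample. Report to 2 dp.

Resample values: 13.2, 13.2, 13.4, 25.4, 12.5, 13.2, 24.8, 24.8, 12.5.
Range = 25.4 − 12.5 = 12.90

θ* = 12.90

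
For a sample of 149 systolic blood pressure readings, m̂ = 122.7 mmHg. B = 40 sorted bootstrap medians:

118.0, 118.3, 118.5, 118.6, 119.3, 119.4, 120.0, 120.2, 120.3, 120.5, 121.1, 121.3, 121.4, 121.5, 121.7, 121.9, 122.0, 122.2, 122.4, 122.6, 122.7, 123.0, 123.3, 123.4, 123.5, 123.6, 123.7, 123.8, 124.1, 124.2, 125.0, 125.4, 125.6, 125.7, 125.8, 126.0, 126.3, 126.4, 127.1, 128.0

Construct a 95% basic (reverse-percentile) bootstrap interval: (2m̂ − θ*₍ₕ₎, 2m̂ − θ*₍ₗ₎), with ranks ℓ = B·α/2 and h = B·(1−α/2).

(118.3, 127.4)

Percentile endpoints at ranks 1 and 39: θ*₍1₎ = 118.0, θ*₍39₎ = 127.1.
Basic interval reflects these around m̂:
  lower = 2 × 122.7 − 127.1 = 118.3
  upper = 2 × 122.7 − 118.0 = 127.4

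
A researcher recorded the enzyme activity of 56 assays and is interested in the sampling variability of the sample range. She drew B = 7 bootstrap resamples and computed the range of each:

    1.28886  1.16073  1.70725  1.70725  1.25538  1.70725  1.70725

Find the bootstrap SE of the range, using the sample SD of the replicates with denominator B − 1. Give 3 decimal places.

SE* = 0.255

Bootstrap SE is the standard deviation of the 7 replicate ranges.
Mean of replicates: (1.28886 + 1.16073 + 1.70725 + 1.70725 + 1.25538 + 1.70725 + 1.70725) / 7 = 10.533970 / 7 = 1.504853
Sum of squared deviations: (−0.215993)² + (−0.344123)² + (+0.202397)² + (+0.202397)² + (−0.249473)² + (+0.202397)² + (+0.202397)² = 0.391169
Variance = 0.391169 / 6 = 0.065195
SE* = √0.065195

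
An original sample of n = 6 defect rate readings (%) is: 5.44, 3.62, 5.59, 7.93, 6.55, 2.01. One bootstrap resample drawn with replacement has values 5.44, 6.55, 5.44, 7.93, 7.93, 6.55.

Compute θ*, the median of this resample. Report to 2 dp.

θ* = 6.55

Sorted: 5.44, 5.44, 6.55, 6.55, 7.93, 7.93
Median = average of the two middle values = 6.55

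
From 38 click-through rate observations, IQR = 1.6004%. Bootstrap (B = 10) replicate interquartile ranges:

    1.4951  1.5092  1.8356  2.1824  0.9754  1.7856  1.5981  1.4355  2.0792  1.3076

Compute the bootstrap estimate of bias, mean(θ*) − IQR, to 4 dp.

bias = +0.0200

mean(θ*) = (1.4951 + 1.5092 + 1.8356 + 2.1824 + 0.9754 + 1.7856 + 1.5981 + 1.4355 + 2.0792 + 1.3076) / 10 = 1.62037
bias = 1.62037 − 1.6004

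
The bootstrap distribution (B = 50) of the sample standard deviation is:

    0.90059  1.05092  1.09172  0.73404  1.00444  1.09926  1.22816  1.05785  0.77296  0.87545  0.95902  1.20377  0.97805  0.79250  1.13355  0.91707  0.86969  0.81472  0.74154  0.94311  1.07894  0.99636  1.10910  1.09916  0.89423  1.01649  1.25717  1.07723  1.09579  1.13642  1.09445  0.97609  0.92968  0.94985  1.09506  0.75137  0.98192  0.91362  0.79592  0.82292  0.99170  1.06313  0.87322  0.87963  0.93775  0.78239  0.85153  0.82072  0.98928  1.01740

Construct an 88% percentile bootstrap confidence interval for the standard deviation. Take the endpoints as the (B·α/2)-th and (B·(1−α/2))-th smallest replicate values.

Sorted replicates: 0.73404, 0.74154, 0.75137, 0.77296, 0.78239, 0.79250, 0.79592, 0.81472, 0.82072, 0.82292, 0.85153, 0.86969, 0.87322, 0.87545, 0.87963, 0.89423, 0.90059, 0.91362, 0.91707, 0.92968, 0.93775, 0.94311, 0.94985, 0.95902, 0.97609, 0.97805, 0.98192, 0.98928, 0.99170, 0.99636, 1.00444, 1.01649, 1.01740, 1.05092, 1.05785, 1.06313, 1.07723, 1.07894, 1.09172, 1.09445, 1.09506, 1.09579, 1.09916, 1.09926, 1.10910, 1.13355, 1.13642, 1.20377, 1.22816, 1.25717
α = 0.12; lower rank = 50 × 0.060 = 3; upper rank = 50 × 0.940 = 47.
The 3rd smallest replicate is 0.75137; the 47th is 1.13642.

(0.75137, 1.13642)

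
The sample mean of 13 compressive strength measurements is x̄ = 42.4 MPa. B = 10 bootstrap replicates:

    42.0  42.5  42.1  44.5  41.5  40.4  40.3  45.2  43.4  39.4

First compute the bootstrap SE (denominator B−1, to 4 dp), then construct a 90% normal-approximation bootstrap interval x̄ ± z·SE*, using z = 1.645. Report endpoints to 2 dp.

(39.35, 45.45)

Mean of replicates = 42.1300; sum of squared deviations = 31.0010; SE* = √(31.0010/9) = 1.8560
Margin = 1.645 × 1.8560 = 3.053
Interval: 42.4 ± 3.053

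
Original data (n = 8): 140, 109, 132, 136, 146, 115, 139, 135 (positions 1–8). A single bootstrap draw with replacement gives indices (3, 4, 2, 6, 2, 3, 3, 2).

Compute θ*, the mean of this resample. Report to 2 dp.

Resample values: 132, 136, 109, 115, 109, 132, 132, 109.
Mean = (132 + 136 + 109 + 115 + 109 + 132 + 132 + 109) / 8 = 974.0 / 8 = 121.75

θ* = 121.75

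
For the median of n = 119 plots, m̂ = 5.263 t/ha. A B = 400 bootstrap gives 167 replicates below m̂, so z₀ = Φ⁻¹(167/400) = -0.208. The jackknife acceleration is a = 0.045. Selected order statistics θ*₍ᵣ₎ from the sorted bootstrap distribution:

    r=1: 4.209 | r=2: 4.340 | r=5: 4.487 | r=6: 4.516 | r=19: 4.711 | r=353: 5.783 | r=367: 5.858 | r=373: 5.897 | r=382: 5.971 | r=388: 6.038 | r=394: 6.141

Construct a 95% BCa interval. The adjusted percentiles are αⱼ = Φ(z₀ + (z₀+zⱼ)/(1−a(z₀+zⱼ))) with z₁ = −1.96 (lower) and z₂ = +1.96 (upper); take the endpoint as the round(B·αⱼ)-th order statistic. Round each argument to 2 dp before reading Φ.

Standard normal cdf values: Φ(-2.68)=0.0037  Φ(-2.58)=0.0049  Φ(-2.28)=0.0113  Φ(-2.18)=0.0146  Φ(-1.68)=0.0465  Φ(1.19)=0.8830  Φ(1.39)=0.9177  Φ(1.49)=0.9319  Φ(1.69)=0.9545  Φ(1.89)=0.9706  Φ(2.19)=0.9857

(4.516, 5.971)

Lower: z₀ + z₁ = -0.208 + (-1.960) = -2.168; 1 − a(z₀+z₁) = 1 − (0.045)(-2.168) = 1.0976; argument = -0.208 + (-2.168)/1.0976 = -2.1833 → -2.18.
α₁ = Φ(-2.18) = 0.0146; rank = round(400 × 0.0146) = 6; θ*₍6₎ = 4.516.
Upper: z₀ + z₂ = 1.752; 1 − a(z₀+z₂) = 0.9212; argument = 1.6939 → 1.69; α₂ = 0.9545; rank = 382; θ*₍382₎ = 5.971.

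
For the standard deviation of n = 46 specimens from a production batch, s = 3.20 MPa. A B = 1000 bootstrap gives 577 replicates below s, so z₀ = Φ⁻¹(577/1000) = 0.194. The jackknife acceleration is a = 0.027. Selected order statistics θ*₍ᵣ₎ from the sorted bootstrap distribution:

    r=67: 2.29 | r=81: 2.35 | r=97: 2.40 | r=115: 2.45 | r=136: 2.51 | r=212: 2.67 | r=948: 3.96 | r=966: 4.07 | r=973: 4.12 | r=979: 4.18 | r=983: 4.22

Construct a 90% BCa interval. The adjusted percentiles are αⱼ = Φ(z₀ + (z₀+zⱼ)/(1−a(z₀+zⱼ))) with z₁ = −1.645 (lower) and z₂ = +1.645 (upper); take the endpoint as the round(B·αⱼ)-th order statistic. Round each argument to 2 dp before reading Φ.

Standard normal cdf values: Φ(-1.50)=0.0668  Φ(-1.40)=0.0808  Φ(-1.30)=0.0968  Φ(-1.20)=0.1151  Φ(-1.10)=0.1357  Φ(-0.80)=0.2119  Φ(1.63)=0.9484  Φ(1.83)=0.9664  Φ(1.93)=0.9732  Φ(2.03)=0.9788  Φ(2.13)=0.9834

Lower: z₀ + z₁ = 0.194 + (-1.645) = -1.451; 1 − a(z₀+z₁) = 1 − (0.027)(-1.451) = 1.0392; argument = 0.194 + (-1.451)/1.0392 = -1.2023 → -1.20.
α₁ = Φ(-1.20) = 0.1151; rank = round(1000 × 0.1151) = 115; θ*₍115₎ = 2.45.
Upper: z₀ + z₂ = 1.839; 1 − a(z₀+z₂) = 0.9503; argument = 2.1291 → 2.13; α₂ = 0.9834; rank = 983; θ*₍983₎ = 4.22.

(2.45, 4.22)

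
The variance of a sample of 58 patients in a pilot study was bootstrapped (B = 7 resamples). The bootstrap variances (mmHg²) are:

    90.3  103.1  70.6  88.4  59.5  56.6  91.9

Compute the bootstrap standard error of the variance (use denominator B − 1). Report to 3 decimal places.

SE* = 17.833

Bootstrap SE is the standard deviation of the 7 replicate variances.
Mean of replicates: (90.3 + 103.1 + 70.6 + 88.4 + 59.5 + 56.6 + 91.9) / 7 = 560.4000 / 7 = 80.0571
Sum of squared deviations: (+10.2429)² + (+23.0429)² + (−9.4571)² + (+8.3429)² + (−20.5571)² + (−23.4571)² + (+11.8429)² = 1908.0171
Variance = 1908.0171 / 6 = 318.0029
SE* = √318.0029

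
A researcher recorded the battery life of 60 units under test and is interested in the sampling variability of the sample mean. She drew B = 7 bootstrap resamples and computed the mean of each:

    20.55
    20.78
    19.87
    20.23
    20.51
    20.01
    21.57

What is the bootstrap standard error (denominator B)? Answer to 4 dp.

Bootstrap SE is the standard deviation of the 7 replicate means.
Mean of replicates: (20.55 + 20.78 + 19.87 + 20.23 + 20.51 + 20.01 + 21.57) / 7 = 143.52000 / 7 = 20.50286
Sum of squared deviations: (+0.04714)² + (+0.27714)² + (−0.63286)² + (−0.27286)² + (+0.00714)² + (−0.49286)² + (+1.06714)² = 1.93574
Variance = 1.93574 / 7 = 0.27653
SE* = √0.27653

SE* = 0.5259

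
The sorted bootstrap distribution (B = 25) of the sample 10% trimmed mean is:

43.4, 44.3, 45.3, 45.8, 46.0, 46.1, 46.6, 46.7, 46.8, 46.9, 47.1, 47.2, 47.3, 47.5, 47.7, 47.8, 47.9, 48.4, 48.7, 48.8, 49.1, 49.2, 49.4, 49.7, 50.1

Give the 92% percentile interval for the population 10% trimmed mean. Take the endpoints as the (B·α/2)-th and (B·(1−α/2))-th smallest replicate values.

(43.4, 49.7)

α = 0.08; lower rank = 25 × 0.040 = 1; upper rank = 25 × 0.960 = 24.
The 1st smallest replicate is 43.4; the 24th is 49.7.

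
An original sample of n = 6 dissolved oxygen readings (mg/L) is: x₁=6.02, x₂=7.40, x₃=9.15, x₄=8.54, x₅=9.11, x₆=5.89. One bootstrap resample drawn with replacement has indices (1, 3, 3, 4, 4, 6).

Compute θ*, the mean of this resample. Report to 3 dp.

Resample values: 6.02, 9.15, 9.15, 8.54, 8.54, 5.89.
Mean = (6.02 + 9.15 + 9.15 + 8.54 + 8.54 + 5.89) / 6 = 47.290 / 6 = 7.882

θ* = 7.882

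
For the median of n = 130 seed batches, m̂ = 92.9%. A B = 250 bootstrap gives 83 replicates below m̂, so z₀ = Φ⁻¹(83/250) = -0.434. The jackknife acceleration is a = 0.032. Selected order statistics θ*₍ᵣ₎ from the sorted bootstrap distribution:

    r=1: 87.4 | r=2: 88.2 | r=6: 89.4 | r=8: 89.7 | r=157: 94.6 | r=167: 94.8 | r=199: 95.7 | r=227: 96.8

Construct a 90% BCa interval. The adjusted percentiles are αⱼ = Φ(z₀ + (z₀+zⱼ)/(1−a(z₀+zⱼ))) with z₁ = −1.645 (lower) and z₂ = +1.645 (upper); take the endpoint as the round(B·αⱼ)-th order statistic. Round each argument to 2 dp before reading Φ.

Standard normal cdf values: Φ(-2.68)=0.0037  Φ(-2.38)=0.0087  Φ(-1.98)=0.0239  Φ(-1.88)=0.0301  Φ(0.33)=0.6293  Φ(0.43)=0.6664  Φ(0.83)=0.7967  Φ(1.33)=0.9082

(88.2, 95.7)

Lower: z₀ + z₁ = -0.434 + (-1.645) = -2.079; 1 − a(z₀+z₁) = 1 − (0.032)(-2.079) = 1.0665; argument = -0.434 + (-2.079)/1.0665 = -2.3833 → -2.38.
α₁ = Φ(-2.38) = 0.0087; rank = round(250 × 0.0087) = 2; θ*₍2₎ = 88.2.
Upper: z₀ + z₂ = 1.211; 1 − a(z₀+z₂) = 0.9612; argument = 0.8258 → 0.83; α₂ = 0.7967; rank = 199; θ*₍199₎ = 95.7.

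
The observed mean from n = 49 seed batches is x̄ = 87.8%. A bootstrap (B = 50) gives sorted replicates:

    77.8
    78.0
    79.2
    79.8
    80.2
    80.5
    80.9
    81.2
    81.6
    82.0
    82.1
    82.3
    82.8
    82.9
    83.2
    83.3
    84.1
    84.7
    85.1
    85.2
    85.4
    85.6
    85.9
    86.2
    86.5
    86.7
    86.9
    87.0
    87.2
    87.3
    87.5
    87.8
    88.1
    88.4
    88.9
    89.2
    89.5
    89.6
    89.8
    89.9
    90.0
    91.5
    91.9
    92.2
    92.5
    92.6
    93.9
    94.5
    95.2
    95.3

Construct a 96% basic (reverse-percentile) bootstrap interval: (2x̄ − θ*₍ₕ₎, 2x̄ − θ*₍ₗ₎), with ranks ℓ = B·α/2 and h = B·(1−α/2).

(80.4, 97.8)

Percentile endpoints at ranks 1 and 49: θ*₍1₎ = 77.8, θ*₍49₎ = 95.2.
Basic interval reflects these around x̄:
  lower = 2 × 87.8 − 95.2 = 80.4
  upper = 2 × 87.8 − 77.8 = 97.8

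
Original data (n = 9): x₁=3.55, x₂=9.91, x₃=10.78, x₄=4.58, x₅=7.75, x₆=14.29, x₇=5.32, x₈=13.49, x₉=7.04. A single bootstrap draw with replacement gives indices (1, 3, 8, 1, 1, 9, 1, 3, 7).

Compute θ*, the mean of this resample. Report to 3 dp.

θ* = 6.846

Resample values: 3.55, 10.78, 13.49, 3.55, 3.55, 7.04, 3.55, 10.78, 5.32.
Mean = (3.55 + 10.78 + 13.49 + 3.55 + 3.55 + 7.04 + 3.55 + 10.78 + 5.32) / 9 = 61.610 / 9 = 6.846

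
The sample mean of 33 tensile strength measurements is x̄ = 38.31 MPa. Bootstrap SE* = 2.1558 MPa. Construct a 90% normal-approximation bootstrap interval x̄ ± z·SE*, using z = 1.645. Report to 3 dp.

(34.764, 41.856)

Margin = 1.645 × 2.1558 = 3.5463
Interval: 38.31 ± 3.5463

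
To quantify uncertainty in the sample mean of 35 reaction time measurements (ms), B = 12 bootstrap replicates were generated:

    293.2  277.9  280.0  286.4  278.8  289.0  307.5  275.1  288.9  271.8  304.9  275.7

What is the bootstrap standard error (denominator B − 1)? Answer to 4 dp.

SE* = 11.5531

Bootstrap SE is the standard deviation of the 12 replicate means.
Mean of replicates: (293.2 + 277.9 + 280.0 + 286.4 + 278.8 + 289.0 + 307.5 + 275.1 + 288.9 + 271.8 + 304.9 + 275.7) / 12 = 3429.20000 / 12 = 285.76667
Sum of squared deviations: (+7.43333)² + (−7.86667)² + (−5.76667)² + (+0.63333)² + (−6.96667)² + (+3.23333)² + (+21.73333)² + (−10.66667)² + (+3.13333)² + (−13.96667)² + (+19.13333)² + (−10.06667)² = 1468.20667
Variance = 1468.20667 / 11 = 133.47333
SE* = √133.47333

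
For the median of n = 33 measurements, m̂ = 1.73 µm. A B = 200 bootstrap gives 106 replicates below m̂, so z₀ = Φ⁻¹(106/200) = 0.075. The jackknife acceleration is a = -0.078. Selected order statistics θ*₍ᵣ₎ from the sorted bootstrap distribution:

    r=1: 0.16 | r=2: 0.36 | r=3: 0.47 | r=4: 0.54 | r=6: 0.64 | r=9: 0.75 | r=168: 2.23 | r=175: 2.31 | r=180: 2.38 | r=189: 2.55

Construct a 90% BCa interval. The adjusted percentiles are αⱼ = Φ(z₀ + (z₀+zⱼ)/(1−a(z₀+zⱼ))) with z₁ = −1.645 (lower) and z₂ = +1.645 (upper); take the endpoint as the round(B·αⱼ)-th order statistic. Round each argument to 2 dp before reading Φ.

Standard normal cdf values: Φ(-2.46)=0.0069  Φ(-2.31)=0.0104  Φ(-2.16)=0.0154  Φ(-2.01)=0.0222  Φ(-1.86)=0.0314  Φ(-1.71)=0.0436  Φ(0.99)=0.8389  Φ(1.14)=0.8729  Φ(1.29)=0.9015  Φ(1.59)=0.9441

(0.75, 2.55)

Lower: z₀ + z₁ = 0.075 + (-1.645) = -1.570; 1 − a(z₀+z₁) = 1 − (-0.078)(-1.570) = 0.8775; argument = 0.075 + (-1.570)/0.8775 = -1.7141 → -1.71.
α₁ = Φ(-1.71) = 0.0436; rank = round(200 × 0.0436) = 9; θ*₍9₎ = 0.75.
Upper: z₀ + z₂ = 1.720; 1 − a(z₀+z₂) = 1.1342; argument = 1.5915 → 1.59; α₂ = 0.9441; rank = 189; θ*₍189₎ = 2.55.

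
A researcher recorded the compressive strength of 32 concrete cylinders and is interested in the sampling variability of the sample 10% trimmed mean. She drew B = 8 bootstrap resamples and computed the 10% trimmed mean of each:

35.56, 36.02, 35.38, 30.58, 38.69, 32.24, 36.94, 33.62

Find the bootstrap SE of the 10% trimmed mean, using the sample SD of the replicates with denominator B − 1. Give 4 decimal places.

SE* = 2.6137

Bootstrap SE is the standard deviation of the 8 replicate 10% trimmed means.
Mean of replicates: (35.56 + 36.02 + 35.38 + 30.58 + 38.69 + 32.24 + 36.94 + 33.62) / 8 = 279.03000 / 8 = 34.87875
Sum of squared deviations: (+0.68125)² + (+1.14125)² + (+0.50125)² + (−4.29875)² + (+3.81125)² + (−2.63875)² + (+2.06125)² + (−1.25875)² = 47.81889
Variance = 47.81889 / 7 = 6.83127
SE* = √6.83127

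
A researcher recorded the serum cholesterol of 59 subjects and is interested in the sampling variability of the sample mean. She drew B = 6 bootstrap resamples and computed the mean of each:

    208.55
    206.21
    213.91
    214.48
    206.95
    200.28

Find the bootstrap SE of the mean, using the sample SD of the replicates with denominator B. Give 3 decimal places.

SE* = 4.834

Bootstrap SE is the standard deviation of the 6 replicate means.
Mean of replicates: (208.55 + 206.21 + 213.91 + 214.48 + 206.95 + 200.28) / 6 = 1250.3800 / 6 = 208.3967
Sum of squared deviations: (+0.1533)² + (−2.1867)² + (+5.5133)² + (+6.0833)² + (−1.4467)² + (−8.1167)² = 140.1819
Variance = 140.1819 / 6 = 23.3637
SE* = √23.3637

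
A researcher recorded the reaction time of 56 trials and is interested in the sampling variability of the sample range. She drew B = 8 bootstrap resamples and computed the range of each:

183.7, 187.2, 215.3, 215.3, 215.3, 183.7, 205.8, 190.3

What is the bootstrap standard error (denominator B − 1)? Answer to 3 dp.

SE* = 14.754

Bootstrap SE is the standard deviation of the 8 replicate ranges.
Mean of replicates: (183.7 + 187.2 + 215.3 + 215.3 + 215.3 + 183.7 + 205.8 + 190.3) / 8 = 1596.6000 / 8 = 199.5750
Sum of squared deviations: (−15.8750)² + (−12.3750)² + (+15.7250)² + (+15.7250)² + (+15.7250)² + (−15.8750)² + (+6.2250)² + (−9.2750)² = 1523.7750
Variance = 1523.7750 / 7 = 217.6821
SE* = √217.6821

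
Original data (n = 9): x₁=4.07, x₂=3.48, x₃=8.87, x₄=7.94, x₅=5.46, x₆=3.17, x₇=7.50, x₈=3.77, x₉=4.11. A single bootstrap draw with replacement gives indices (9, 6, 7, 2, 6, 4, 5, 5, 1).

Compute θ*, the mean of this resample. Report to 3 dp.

Resample values: 4.11, 3.17, 7.50, 3.48, 3.17, 7.94, 5.46, 5.46, 4.07.
Mean = (4.11 + 3.17 + 7.50 + 3.48 + 3.17 + 7.94 + 5.46 + 5.46 + 4.07) / 9 = 44.360 / 9 = 4.929

θ* = 4.929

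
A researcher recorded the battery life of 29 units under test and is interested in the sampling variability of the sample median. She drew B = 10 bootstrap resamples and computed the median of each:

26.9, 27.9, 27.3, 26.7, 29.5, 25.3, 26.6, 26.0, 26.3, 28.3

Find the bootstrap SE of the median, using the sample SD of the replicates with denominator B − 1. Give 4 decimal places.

Bootstrap SE is the standard deviation of the 10 replicate medians.
Mean of replicates: (26.9 + 27.9 + 27.3 + 26.7 + 29.5 + 25.3 + 26.6 + 26.0 + 26.3 + 28.3) / 10 = 270.80000 / 10 = 27.08000
Sum of squared deviations: (−0.18000)² + (+0.82000)² + (+0.22000)² + (−0.38000)² + (+2.42000)² + (−1.78000)² + (−0.48000)² + (−1.08000)² + (−0.78000)² + (+1.22000)² = 13.41600
Variance = 13.41600 / 9 = 1.49067
SE* = √1.49067

SE* = 1.2209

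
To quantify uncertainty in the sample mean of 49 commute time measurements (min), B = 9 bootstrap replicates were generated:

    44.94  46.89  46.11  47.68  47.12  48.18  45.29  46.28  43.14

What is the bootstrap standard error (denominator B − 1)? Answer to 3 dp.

Bootstrap SE is the standard deviation of the 9 replicate means.
Mean of replicates: (44.94 + 46.89 + 46.11 + 47.68 + 47.12 + 48.18 + 45.29 + 46.28 + 43.14) / 9 = 415.6300 / 9 = 46.1811
Sum of squared deviations: (−1.2411)² + (+0.7089)² + (−0.0711)² + (+1.4989)² + (+0.9389)² + (+1.9989)² + (−0.8911)² + (+0.0989)² + (−3.0411)² = 19.2239
Variance = 19.2239 / 8 = 2.4030
SE* = √2.4030

SE* = 1.550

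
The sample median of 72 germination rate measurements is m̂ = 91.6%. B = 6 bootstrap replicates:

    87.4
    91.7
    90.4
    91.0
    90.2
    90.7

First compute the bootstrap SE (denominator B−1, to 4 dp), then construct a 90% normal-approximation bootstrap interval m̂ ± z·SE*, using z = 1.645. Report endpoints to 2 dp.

(89.16, 94.04)

Mean of replicates = 90.2333; sum of squared deviations = 11.0133; SE* = √(11.0133/5) = 1.4841
Margin = 1.645 × 1.4841 = 2.441
Interval: 91.6 ± 2.441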